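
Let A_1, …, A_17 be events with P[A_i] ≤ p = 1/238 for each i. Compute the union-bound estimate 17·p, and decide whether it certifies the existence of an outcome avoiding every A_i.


Union bound: P[∪_{i=1}^{17} A_i] ≤ Σ_i P[A_i] ≤ 17·p = 17·(1/238) = 1/14.
Numerically: 1/14 ≈ 0.0714286.
Is 1/14 < 1? YES.
Since P[∪ A_i] ≤ 1/14 < 1, the complement has P[∩ A_i^c] ≥ 1 − 1/14 = 13/14 > 0, so some outcome avoids every A_i.

17·p = 1/14 ≈ 0.0714286; existence CERTIFIED by the union bound.


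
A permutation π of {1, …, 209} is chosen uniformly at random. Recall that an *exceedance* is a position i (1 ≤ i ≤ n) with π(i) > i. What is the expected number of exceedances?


Write X = Σ_{i=1}^{209} X_i, where X_i = 1_{π(i) > i}.
For each fixed i, π(i) is uniform over {1, …, 209} (marginal of a uniform permutation), so P[π(i) > i] = (n − i)/n. Summing: Σ_{i=1}^{209} (n − i)/n = (0 + 1 + … + 208)/209 = 209(209 − 1)/(2·209) = (209 − 1)/2.
Hence E[X] = Σ_{i=1}^{209} (209 − i)/209 = 104 ≈ 104.00000.

E[X] = 104 = 104.00000.


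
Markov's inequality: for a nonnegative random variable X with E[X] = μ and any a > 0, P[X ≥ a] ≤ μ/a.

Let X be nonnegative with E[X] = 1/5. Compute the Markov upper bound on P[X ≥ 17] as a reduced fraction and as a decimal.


μ = E[X] = 1/5, a = 17.
Markov: P[X ≥ 17] ≤ μ/a = (1/5)/17 = 1/85.
Numerically: ≈ 0.01176.
(Since a = 17 > μ = 0.20000, the bound 1/85 is < 1 and informative.)

P[X ≥ 17] ≤ 1/85 ≈ 0.01176.


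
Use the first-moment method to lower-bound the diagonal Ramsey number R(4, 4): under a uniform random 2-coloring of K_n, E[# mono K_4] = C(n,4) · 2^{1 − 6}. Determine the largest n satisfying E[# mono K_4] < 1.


We need C(n, 4) · 2^{1 − 6} < 1, i.e. C(n, 4) < 2^{6 − 1} = 32.
Check values of n near the boundary:
  n = 4: C(4, 4) = 1; 1 < 32? YES
  n = 5: C(5, 4) = 5; 5 < 32? YES
  n = 6: C(6, 4) = 15; 15 < 32? YES
  n = 7: C(7, 4) = 35; 35 < 32? NO
  n = 8: C(8, 4) = 70; 70 < 32? NO
  n = 9: C(9, 4) = 126; 126 < 32? NO
The largest n with C(n, 4) < 32 is n = 6 (where E[X] = 15/32 ≈ 0.469). Hence R(4, 4) > 6, i.e. R(4, 4) ≥ 7.

Largest n = 6; hence R(4, 4) > 6.


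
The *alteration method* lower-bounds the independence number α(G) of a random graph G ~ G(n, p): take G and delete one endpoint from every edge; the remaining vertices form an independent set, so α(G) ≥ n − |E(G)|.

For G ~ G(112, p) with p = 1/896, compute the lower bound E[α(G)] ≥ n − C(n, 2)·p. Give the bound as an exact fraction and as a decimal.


E[|E(G)|] = C(112, 2)·p = 6216 · (1/896) = 111/16.
E[α(G)] ≥ n − E[|E(G)|] = 112 − 111/16 = 1681/16.
Numerically: ≈ 105.062.
(This is only a lower bound; the true E[α(G)] may be larger.)

E[α(G)] ≥ 1681/16 ≈ 105.062.


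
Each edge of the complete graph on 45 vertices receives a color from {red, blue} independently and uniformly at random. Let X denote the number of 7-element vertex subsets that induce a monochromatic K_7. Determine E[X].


Let X = Σ_S X_S over the C(45, 7) = 45379620 subsets S of size 7, where X_S = 1 if the K_7 on S is monochromatic.
For a fixed S, the K_7 on S has C(7, 2) = 21 edges. P[all 21 edges red] = (1/2)^21, and likewise for blue, so P[monochromatic] = 2·(1/2)^21 = 2^{1 − 21} = 1/1048576.
Summing: E[X] = C(45, 7) · 2^{1 − 21} = 45379620 · 1/1048576 = 11344905/262144.
Numerically: E[X] ≈ 43.277.

E[X] = C(45,7)·2^(1−C(7,2)) = 11344905/262144 ≈ 43.277.


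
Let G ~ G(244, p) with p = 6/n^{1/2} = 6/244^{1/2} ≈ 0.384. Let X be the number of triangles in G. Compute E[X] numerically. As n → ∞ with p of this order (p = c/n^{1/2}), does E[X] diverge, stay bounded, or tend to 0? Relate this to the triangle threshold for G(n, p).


Number of potential triangles: C(244, 3) = 2391444.
Each occurs with probability p³ ≈ (0.384)³ ≈ 5.66721e-02.
By linearity: E[X] = C(244, 3)·p³ ≈ 2391444 · 5.66721e-02 ≈ 135528.062.
Since α = 1/2 < 1, p = c/n^{1/2} ≫ 1/n is above the triangle threshold p ~ 1/n. Asymptotically E[X] ~ (c³/6)·n^{3(1−α)} = (6³/6)·n^{1.5} → ∞; triangles are abundant w.h.p.

E[X] ≈ 135528.062; in regime p = Θ(1/n^{1/2}) E[X] diverges (above the triangle threshold p ~ 1/n).


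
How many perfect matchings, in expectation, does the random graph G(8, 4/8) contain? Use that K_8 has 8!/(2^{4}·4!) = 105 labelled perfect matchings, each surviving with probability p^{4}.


K_8 has 8!/(2^{4}·4!) = 105 labelled perfect matchings.
For each such perfect matching H, let X_H = 1 if all 4 edges of H are present in G. Then P[X_H = 1] = p^{4} = (1/2)^{4} = 1/16.
By linearity of expectation: E[X] = Σ_H E[X_H] = 105 · p^{4} = 105 · 1/16 = 105/16.
Numerically: E[X] ≈ 6.562.

E[X] = 105 · (1/2)^{4} = 105/16 ≈ 6.562.


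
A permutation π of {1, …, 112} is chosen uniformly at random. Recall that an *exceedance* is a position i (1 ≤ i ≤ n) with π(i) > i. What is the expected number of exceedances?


Write X = Σ_{i=1}^{112} X_i, where X_i = 1_{π(i) > i}.
For each fixed i, π(i) is uniform over {1, …, 112} (marginal of a uniform permutation), so P[π(i) > i] = (n − i)/n. Summing: Σ_{i=1}^{112} (n − i)/n = (0 + 1 + … + 111)/112 = 112(112 − 1)/(2·112) = (112 − 1)/2.
Hence E[X] = Σ_{i=1}^{112} (112 − i)/112 = 111/2 ≈ 55.500.

E[X] = 111/2 = 55.500.


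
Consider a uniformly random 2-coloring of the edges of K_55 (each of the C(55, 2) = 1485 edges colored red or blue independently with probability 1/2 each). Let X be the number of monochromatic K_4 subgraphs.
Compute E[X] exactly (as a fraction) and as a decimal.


Let X = Σ_S X_S over the C(55, 4) = 341055 subsets S of size 4, where X_S = 1 if the K_4 on S is monochromatic.
For a fixed S, the K_4 on S has C(4, 2) = 6 edges. P[all 6 edges red] = (1/2)^6, and likewise for blue, so P[monochromatic] = 2·(1/2)^6 = 2^{1 − 6} = 1/32.
By linearity: E[X] = C(55, 4) · 2^{1 − 6} = 341055 · 1/32 = 341055/32.
Numerically: E[X] ≈ 10657.96875.

E[X] = C(55,4)·2^(1−C(4,2)) = 341055/32 ≈ 10657.96875.


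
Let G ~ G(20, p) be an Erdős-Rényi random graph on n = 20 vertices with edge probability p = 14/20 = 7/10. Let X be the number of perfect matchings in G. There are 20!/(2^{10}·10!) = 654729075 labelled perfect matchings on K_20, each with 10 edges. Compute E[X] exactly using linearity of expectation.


K_20 has 20!/(2^{10}·10!) = 654729075 labelled perfect matchings.
For each such perfect matching H, let X_H = 1 if all 10 edges of H are present in G. Then P[X_H = 1] = p^{10} = (7/10)^{10} = 282475249/10000000000.
By linearity: E[X] = Σ_H E[X_H] = 654729075 · p^{10} = 654729075 · 282475249/10000000000 = 7397790339526587/400000000.
Numerically: E[X] ≈ 1.85e+07.

E[X] = 654729075 · (7/10)^{10} = 7397790339526587/400000000 ≈ 1.85e+07.


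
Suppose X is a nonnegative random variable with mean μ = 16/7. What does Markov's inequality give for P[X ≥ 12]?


μ = E[X] = 16/7, a = 12.
Markov: P[X ≥ 12] ≤ μ/a = (16/7)/12 = 4/21.
Numerically: ≈ 0.1905.
(Since a = 12 > μ = 2.2857, the bound 4/21 is < 1 and informative.)

P[X ≥ 12] ≤ 4/21 ≈ 0.1905.


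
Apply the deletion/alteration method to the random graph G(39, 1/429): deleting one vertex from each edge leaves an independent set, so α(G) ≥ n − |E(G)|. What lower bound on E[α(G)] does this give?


E[|E(G)|] = C(39, 2)·p = 741 · (1/429) = 19/11.
E[α(G)] ≥ n − E[|E(G)|] = 39 − 19/11 = 410/11.
Numerically: ≈ 37.272727.
(This is only a lower bound; the true E[α(G)] may be larger.)

E[α(G)] ≥ 410/11 ≈ 37.272727.


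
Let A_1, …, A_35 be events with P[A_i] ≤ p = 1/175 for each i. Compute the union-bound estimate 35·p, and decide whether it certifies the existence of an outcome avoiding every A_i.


Union bound: P[∪_{i=1}^{35} A_i] ≤ Σ_i P[A_i] ≤ 35·p = 35·(1/175) = 1/5.
Numerically: 1/5 ≈ 0.20000.
Is 1/5 < 1? YES.
Since P[∪ A_i] ≤ 1/5 < 1, the complement has P[∩ A_i^c] ≥ 1 − 1/5 = 4/5 > 0, so some outcome avoids every A_i.

35·p = 1/5 ≈ 0.20000; existence CERTIFIED by the union bound.


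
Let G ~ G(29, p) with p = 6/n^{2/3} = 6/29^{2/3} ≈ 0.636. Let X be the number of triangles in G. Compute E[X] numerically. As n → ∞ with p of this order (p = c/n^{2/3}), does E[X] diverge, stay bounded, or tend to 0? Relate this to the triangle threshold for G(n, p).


Number of potential triangles: C(29, 3) = 3654.
Each occurs with probability p³ ≈ (0.636)³ ≈ 2.56837e-01.
By linearity: E[X] = C(29, 3)·p³ ≈ 3654 · 2.56837e-01 ≈ 938.483.
Since α = 2/3 < 1, p = c/n^{2/3} ≫ 1/n is above the triangle threshold p ~ 1/n. Asymptotically E[X] ~ (c³/6)·n^{3(1−α)} = (6³/6)·n^{1} → ∞; triangles are abundant w.h.p.

E[X] ≈ 938.483; in regime p = Θ(1/n^{2/3}) E[X] diverges (above the triangle threshold p ~ 1/n).


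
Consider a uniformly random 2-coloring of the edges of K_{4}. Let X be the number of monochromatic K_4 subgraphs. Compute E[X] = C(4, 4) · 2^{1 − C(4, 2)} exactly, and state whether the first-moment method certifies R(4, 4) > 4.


E[X] = C(4, 4) · 2^{1 − 6} = 1 · 2^{−5} = 1/32.
As a reduced fraction: E[X] = 1/32 ≈ 0.0312.
Is E[X] < 1? YES.
Since E[X] < 1, there exists a 2-coloring of K_{4} with no monochromatic K_4; hence R(4, 4) > 4.

E[X] = 1/32 ≈ 0.0312; E[X] < 1, so R(4, 4) > 4.


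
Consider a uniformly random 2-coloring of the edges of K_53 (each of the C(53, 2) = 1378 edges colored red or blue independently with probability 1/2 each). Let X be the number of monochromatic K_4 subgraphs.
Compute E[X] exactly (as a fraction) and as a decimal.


Let X = Σ_S X_S over the C(53, 4) = 292825 subsets S of size 4, where X_S = 1 if the K_4 on S is monochromatic.
For a fixed S, the K_4 on S has C(4, 2) = 6 edges. P[all 6 edges red] = (1/2)^6, and likewise for blue, so P[monochromatic] = 2·(1/2)^6 = 2^{1 − 6} = 1/32.
By linearity of expectation: E[X] = C(53, 4) · 2^{1 − 6} = 292825 · 1/32 = 292825/32.
Numerically: E[X] ≈ 9150.781250.

E[X] = C(53,4)·2^(1−C(4,2)) = 292825/32 ≈ 9150.781250.


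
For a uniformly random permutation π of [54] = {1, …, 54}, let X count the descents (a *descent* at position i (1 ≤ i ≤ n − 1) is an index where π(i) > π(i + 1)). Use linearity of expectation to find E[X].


Write X = Σ X_I over i = 1, …, 53, with X_I the indicator of one descent.
There are 53 indicators.
For each fixed i, the pair (π(i), π(i+1)) is a uniformly random ordered pair of distinct values from {1, …, 54}; by symmetry P[π(i) > π(i+1)] = 1/2.
By linearity: E[X] = 53 · (1/2) = (54 − 1) · (1/2) = 53/2 ≈ 26.500.

E[X] = 53/2 = 26.500.


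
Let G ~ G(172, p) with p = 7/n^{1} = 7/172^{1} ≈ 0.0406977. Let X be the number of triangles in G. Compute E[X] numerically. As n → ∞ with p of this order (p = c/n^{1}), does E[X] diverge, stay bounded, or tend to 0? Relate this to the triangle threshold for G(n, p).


Number of potential triangles: C(172, 3) = 833340.
Each occurs with probability p³ ≈ (0.0406977)³ ≈ 6.74075868e-05.
By linearity: E[X] = C(172, 3)·p³ ≈ 833340 · 6.74075868e-05 ≈ 56.173438.
Here α = 1, so p = 7/n is exactly at the triangle threshold p ~ 1/n. Asymptotically E[X] → c³/6 = 7³/6 = 343/6 ≈ 57.166667, a bounded constant. In this regime the triangle count is asymptotically Poisson(c³/6).

E[X] ≈ 56.173438; in regime p = Θ(1/n^{1}) E[X] stays bounded (at the triangle threshold p ~ 1/n).


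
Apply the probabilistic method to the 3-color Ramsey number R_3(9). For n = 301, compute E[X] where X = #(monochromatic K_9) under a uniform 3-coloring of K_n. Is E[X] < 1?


E[X] = C(301, 9) · 3^{1 − 36} = 49533303936090975 · 3^{−35} = 49533303936090975/50031545098999707.
As a reduced fraction: E[X] = 16511101312030325/16677181699666569 ≈ 0.9900.
Is E[X] < 1? YES.
Since E[X] < 1, there exists a 3-coloring of K_{301} with no monochromatic K_9; hence R_3(9) > 301.

E[X] = 16511101312030325/16677181699666569 ≈ 0.9900; E[X] < 1, so R_3(9) > 301.


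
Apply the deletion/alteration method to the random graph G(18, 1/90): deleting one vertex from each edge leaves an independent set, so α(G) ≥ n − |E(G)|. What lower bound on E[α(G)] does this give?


E[|E(G)|] = C(18, 2)·p = 153 · (1/90) = 17/10.
E[α(G)] ≥ n − E[|E(G)|] = 18 − 17/10 = 163/10.
Numerically: ≈ 16.30000.
(This is only a lower bound; the true E[α(G)] may be larger.)

E[α(G)] ≥ 163/10 ≈ 16.30000.


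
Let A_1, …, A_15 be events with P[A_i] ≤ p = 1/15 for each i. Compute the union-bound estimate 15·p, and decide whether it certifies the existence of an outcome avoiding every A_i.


Union bound: P[∪_{i=1}^{15} A_i] ≤ Σ_i P[A_i] ≤ 15·p = 15·(1/15) = 1.
Numerically: 1 ≈ 1.0000.
Is 1 < 1? NO.
Since the bound 1 is ≥ 1, the union bound is uninformative here; it does NOT by itself certify existence.

15·p = 1 ≈ 1.0000; existence NOT certified by the union bound.


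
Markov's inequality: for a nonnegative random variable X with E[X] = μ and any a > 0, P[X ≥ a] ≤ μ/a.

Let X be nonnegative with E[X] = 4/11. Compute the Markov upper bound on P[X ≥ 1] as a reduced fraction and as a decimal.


μ = E[X] = 4/11, a = 1.
Markov: P[X ≥ 1] ≤ μ/a = (4/11)/1 = 4/11.
Numerically: ≈ 0.3636.
(Since a = 1 > μ = 0.3636, the bound 4/11 is < 1 and informative.)

P[X ≥ 1] ≤ 4/11 ≈ 0.3636.


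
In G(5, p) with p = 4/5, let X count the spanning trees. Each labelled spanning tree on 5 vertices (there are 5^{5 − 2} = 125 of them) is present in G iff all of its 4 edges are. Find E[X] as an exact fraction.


K_5 has 5^{5 − 2} = 125 labelled spanning trees.
For each such spanning tree H, let X_H = 1 if all 4 edges of H are present in G. Then P[X_H = 1] = p^{4} = (4/5)^{4} = 256/625.
By linearity of expectation: E[X] = Σ_H E[X_H] = 125 · p^{4} = 125 · 256/625 = 256/5.
Numerically: E[X] ≈ 51.2.

E[X] = 125 · (4/5)^{4} = 256/5 ≈ 51.2.


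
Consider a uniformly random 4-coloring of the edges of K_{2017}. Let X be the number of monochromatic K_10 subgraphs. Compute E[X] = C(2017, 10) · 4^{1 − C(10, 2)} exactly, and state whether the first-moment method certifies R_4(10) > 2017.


E[X] = C(2017, 10) · 4^{1 − 45} = 300324964434452596180990448 · 4^{−44} = 300324964434452596180990448/309485009821345068724781056.
As a reduced fraction: E[X] = 18770310277153287261311903/19342813113834066795298816 ≈ 0.9704023.
Is E[X] < 1? YES.
Since E[X] < 1, there exists a 4-coloring of K_{2017} with no monochromatic K_10; hence R_4(10) > 2017.

E[X] = 18770310277153287261311903/19342813113834066795298816 ≈ 0.9704023; E[X] < 1, so R_4(10) > 2017.


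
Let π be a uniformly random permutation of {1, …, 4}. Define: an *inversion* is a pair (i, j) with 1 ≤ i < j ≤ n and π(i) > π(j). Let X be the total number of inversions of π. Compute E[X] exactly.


Write X = Σ X_I over the C(4, 2) = 6 pairs i < j, with X_I the indicator of one inversion.
There are 6 indicators.
For each fixed pair i < j, the values π(i) and π(j) are two distinct elements of {1, …, 4} in uniformly random order; by symmetry P[π(i) > π(j)] = 1/2.
By linearity: E[X] = 6 · (1/2) = C(4, 2) · (1/2) = 6/2 = 3 ≈ 3.0000.

E[X] = 3 = 3.0000.


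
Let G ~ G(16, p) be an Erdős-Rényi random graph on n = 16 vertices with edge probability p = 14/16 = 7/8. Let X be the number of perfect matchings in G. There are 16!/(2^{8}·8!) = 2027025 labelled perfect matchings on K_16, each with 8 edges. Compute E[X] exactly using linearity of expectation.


K_16 has 16!/(2^{8}·8!) = 2027025 labelled perfect matchings.
For each such perfect matching H, let X_H = 1 if all 8 edges of H are present in G. Then P[X_H = 1] = p^{8} = (7/8)^{8} = 5764801/16777216.
Summing the indicators: E[X] = Σ_H E[X_H] = 2027025 · p^{8} = 2027025 · 5764801/16777216 = 11685395747025/16777216.
Numerically: E[X] ≈ 6.965e+05.

E[X] = 2027025 · (7/8)^{8} = 11685395747025/16777216 ≈ 6.965e+05.


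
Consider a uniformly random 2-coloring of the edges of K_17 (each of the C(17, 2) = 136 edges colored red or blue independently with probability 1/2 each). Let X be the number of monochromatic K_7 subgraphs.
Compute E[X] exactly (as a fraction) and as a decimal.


Let X = Σ_S X_S over the C(17, 7) = 19448 subsets S of size 7, where X_S = 1 if the K_7 on S is monochromatic.
For a fixed S, the K_7 on S has C(7, 2) = 21 edges. P[all 21 edges red] = (1/2)^21, and likewise for blue, so P[monochromatic] = 2·(1/2)^21 = 2^{1 − 21} = 1/1048576.
By linearity: E[X] = C(17, 7) · 2^{1 − 21} = 19448 · 1/1048576 = 2431/131072.
Numerically: E[X] ≈ 0.0185.

E[X] = C(17,7)·2^(1−C(7,2)) = 2431/131072 ≈ 0.0185.


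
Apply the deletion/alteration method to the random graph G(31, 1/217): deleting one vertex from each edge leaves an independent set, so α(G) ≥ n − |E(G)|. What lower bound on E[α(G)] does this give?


E[|E(G)|] = C(31, 2)·p = 465 · (1/217) = 15/7.
E[α(G)] ≥ n − E[|E(G)|] = 31 − 15/7 = 202/7.
Numerically: ≈ 28.857.
(This is only a lower bound; the true E[α(G)] may be larger.)

E[α(G)] ≥ 202/7 ≈ 28.857.


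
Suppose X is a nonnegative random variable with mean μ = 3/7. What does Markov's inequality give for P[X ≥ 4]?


μ = E[X] = 3/7, a = 4.
Markov: P[X ≥ 4] ≤ μ/a = (3/7)/4 = 3/28.
Numerically: ≈ 0.10714.
(Since a = 4 > μ = 0.42857, the bound 3/28 is < 1 and informative.)

P[X ≥ 4] ≤ 3/28 ≈ 0.10714.


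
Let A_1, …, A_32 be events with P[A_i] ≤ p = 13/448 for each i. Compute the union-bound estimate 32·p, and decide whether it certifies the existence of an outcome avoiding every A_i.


Union bound: P[∪_{i=1}^{32} A_i] ≤ Σ_i P[A_i] ≤ 32·p = 32·(13/448) = 13/14.
Numerically: 13/14 ≈ 0.9285714.
Is 13/14 < 1? YES.
Since P[∪ A_i] ≤ 13/14 < 1, the complement has P[∩ A_i^c] ≥ 1 − 13/14 = 1/14 > 0, so some outcome avoids every A_i.

32·p = 13/14 ≈ 0.9285714; existence CERTIFIED by the union bound.


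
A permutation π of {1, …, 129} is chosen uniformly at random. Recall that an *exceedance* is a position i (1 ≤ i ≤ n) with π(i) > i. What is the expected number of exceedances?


Write X = Σ_{i=1}^{129} X_i, where X_i = 1_{π(i) > i}.
For each fixed i, π(i) is uniform over {1, …, 129} (marginal of a uniform permutation), so P[π(i) > i] = (n − i)/n. Summing: Σ_{i=1}^{129} (n − i)/n = (0 + 1 + … + 128)/129 = 129(129 − 1)/(2·129) = (129 − 1)/2.
Hence E[X] = Σ_{i=1}^{129} (129 − i)/129 = 64 ≈ 64.00000.

E[X] = 64 = 64.00000.


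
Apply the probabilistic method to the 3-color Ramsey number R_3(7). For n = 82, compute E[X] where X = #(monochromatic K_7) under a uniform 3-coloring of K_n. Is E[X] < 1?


E[X] = C(82, 7) · 3^{1 − 21} = 3801756816 · 3^{−20} = 3801756816/3486784401.
As a reduced fraction: E[X] = 140805808/129140163 ≈ 1.090333.
Is E[X] < 1? NO.
Since E[X] ≥ 1, the first-moment bound is inconclusive at n = 82; it does NOT by itself certify R_3(7) > 82.

E[X] = 140805808/129140163 ≈ 1.090333; E[X] ≥ 1; first-moment method inconclusive here.


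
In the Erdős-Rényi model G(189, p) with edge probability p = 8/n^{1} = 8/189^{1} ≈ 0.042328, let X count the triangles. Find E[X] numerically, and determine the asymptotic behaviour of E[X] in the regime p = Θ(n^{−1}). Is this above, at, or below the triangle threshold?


Number of potential triangles: C(189, 3) = 1107414.
Each occurs with probability p³ ≈ (0.042328)³ ≈ 7.5837594e-05.
By linearity: E[X] = C(189, 3)·p³ ≈ 1107414 · 7.5837594e-05 ≈ 83.98361.
Here α = 1, so p = 8/n is exactly at the triangle threshold p ~ 1/n. Asymptotically E[X] → c³/6 = 8³/6 = 256/3 ≈ 85.33333, a bounded constant. In this regime the triangle count is asymptotically Poisson(c³/6).

E[X] ≈ 83.98361; in regime p = Θ(1/n^{1}) E[X] stays bounded (at the triangle threshold p ~ 1/n).


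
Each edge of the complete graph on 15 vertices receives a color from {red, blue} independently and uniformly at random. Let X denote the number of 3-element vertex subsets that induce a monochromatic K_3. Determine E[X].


Let X = Σ_S X_S over the C(15, 3) = 455 subsets S of size 3, where X_S = 1 if the K_3 on S is monochromatic.
For a fixed S, the K_3 on S has C(3, 2) = 3 edges. P[all 3 edges red] = (1/2)^3, and likewise for blue, so P[monochromatic] = 2·(1/2)^3 = 2^{1 − 3} = 1/4.
Summing: E[X] = C(15, 3) · 2^{1 − 3} = 455 · 1/4 = 455/4.
Numerically: E[X] ≈ 113.750.

E[X] = C(15,3)·2^(1−C(3,2)) = 455/4 ≈ 113.750.


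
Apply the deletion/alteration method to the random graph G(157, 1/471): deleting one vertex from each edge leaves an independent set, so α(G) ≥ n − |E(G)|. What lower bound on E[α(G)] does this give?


E[|E(G)|] = C(157, 2)·p = 12246 · (1/471) = 26.
E[α(G)] ≥ n − E[|E(G)|] = 157 − 26 = 131.
Numerically: ≈ 131.0000.
(This is only a lower bound; the true E[α(G)] may be larger.)

E[α(G)] ≥ 131 ≈ 131.0000.


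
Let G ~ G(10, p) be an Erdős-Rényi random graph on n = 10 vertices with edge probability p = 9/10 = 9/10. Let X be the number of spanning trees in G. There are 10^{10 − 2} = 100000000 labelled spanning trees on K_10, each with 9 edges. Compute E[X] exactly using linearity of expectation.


K_10 has 10^{10 − 2} = 100000000 labelled spanning trees.
For each such spanning tree H, let X_H = 1 if all 9 edges of H are present in G. Then P[X_H = 1] = p^{9} = (9/10)^{9} = 387420489/1000000000.
Summing the indicators: E[X] = Σ_H E[X_H] = 100000000 · p^{9} = 100000000 · 387420489/1000000000 = 387420489/10.
Numerically: E[X] ≈ 3.8742e+07.

E[X] = 100000000 · (9/10)^{9} = 387420489/10 ≈ 3.8742e+07.


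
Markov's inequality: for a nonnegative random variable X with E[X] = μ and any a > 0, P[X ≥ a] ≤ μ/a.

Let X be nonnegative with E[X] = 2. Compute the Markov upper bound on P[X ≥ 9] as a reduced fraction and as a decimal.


μ = E[X] = 2, a = 9.
Markov: P[X ≥ 9] ≤ μ/a = (2)/9 = 2/9.
Numerically: ≈ 0.222.
(Since a = 9 > μ = 2.000, the bound 2/9 is < 1 and informative.)

P[X ≥ 9] ≤ 2/9 ≈ 0.222.


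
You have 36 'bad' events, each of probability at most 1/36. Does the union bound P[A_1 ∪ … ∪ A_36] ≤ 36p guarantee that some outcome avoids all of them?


Union bound: P[∪_{i=1}^{36} A_i] ≤ Σ_i P[A_i] ≤ 36·p = 36·(1/36) = 1.
Numerically: 1 ≈ 1.0000.
Is 1 < 1? NO.
Since the bound 1 is ≥ 1, the union bound is uninformative here; it does NOT by itself certify existence.

36·p = 1 ≈ 1.0000; existence NOT certified by the union bound.


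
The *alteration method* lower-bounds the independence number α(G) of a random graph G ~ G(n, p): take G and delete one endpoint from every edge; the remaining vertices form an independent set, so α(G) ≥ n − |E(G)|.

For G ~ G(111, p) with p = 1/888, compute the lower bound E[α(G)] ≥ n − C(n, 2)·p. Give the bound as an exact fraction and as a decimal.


E[|E(G)|] = C(111, 2)·p = 6105 · (1/888) = 55/8.
E[α(G)] ≥ n − E[|E(G)|] = 111 − 55/8 = 833/8.
Numerically: ≈ 104.1250.
(This is only a lower bound; the true E[α(G)] may be larger.)

E[α(G)] ≥ 833/8 ≈ 104.1250.


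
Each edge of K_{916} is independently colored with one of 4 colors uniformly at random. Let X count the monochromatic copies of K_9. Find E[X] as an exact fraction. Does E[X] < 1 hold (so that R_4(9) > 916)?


E[X] = C(916, 9) · 4^{1 − 36} = 1202748565202942340440 · 4^{−35} = 1202748565202942340440/1180591620717411303424.
As a reduced fraction: E[X] = 150343570650367792555/147573952589676412928 ≈ 1.0187677.
Is E[X] < 1? NO.
Since E[X] ≥ 1, the first-moment bound is inconclusive at n = 916; it does NOT by itself certify R_4(9) > 916.

E[X] = 150343570650367792555/147573952589676412928 ≈ 1.0187677; E[X] ≥ 1; first-moment method inconclusive here.


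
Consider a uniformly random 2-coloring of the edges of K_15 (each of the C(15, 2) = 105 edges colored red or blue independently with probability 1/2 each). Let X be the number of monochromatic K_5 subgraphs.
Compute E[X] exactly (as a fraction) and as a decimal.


Let X = Σ_S X_S over the C(15, 5) = 3003 subsets S of size 5, where X_S = 1 if the K_5 on S is monochromatic.
For a fixed S, the K_5 on S has C(5, 2) = 10 edges. P[all 10 edges red] = (1/2)^10, and likewise for blue, so P[monochromatic] = 2·(1/2)^10 = 2^{1 − 10} = 1/512.
By linearity of expectation: E[X] = C(15, 5) · 2^{1 − 10} = 3003 · 1/512 = 3003/512.
Numerically: E[X] ≈ 5.86523.

E[X] = C(15,5)·2^(1−C(5,2)) = 3003/512 ≈ 5.86523.


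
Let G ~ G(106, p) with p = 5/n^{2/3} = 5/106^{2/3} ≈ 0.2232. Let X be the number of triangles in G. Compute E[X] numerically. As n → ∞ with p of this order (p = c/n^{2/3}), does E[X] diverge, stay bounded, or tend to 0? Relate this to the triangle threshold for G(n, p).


Number of potential triangles: C(106, 3) = 192920.
Each occurs with probability p³ ≈ (0.2232)³ ≈ 1.112496e-02.
By linearity: E[X] = C(106, 3)·p³ ≈ 192920 · 1.112496e-02 ≈ 2146.2264.
Since α = 2/3 < 1, p = c/n^{2/3} ≫ 1/n is above the triangle threshold p ~ 1/n. Asymptotically E[X] ~ (c³/6)·n^{3(1−α)} = (5³/6)·n^{1} → ∞; triangles are abundant w.h.p.

E[X] ≈ 2146.2264; in regime p = Θ(1/n^{2/3}) E[X] diverges (above the triangle threshold p ~ 1/n).


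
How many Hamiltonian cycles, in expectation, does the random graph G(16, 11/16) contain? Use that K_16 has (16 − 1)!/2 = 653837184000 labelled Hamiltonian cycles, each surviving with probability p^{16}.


K_16 has (16 − 1)!/2 = 653837184000 labelled Hamiltonian cycles.
For each such Hamiltonian cycle H, let X_H = 1 if all 16 edges of H are present in G. Then P[X_H = 1] = p^{16} = (11/16)^{16} = 45949729863572161/18446744073709551616.
Summing the indicators: E[X] = Σ_H E[X_H] = 653837184000 · p^{16} = 653837184000 · 45949729863572161/18446744073709551616 = 29339494120662818290072875/18014398509481984.
Numerically: E[X] ≈ 1.63e+09.

E[X] = 653837184000 · (11/16)^{16} = 29339494120662818290072875/18014398509481984 ≈ 1.63e+09.


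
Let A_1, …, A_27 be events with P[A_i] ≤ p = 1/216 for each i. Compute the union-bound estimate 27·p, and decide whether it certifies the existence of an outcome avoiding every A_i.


Union bound: P[∪_{i=1}^{27} A_i] ≤ Σ_i P[A_i] ≤ 27·p = 27·(1/216) = 1/8.
Numerically: 1/8 ≈ 0.125.
Is 1/8 < 1? YES.
Since P[∪ A_i] ≤ 1/8 < 1, the complement has P[∩ A_i^c] ≥ 1 − 1/8 = 7/8 > 0, so some outcome avoids every A_i.

27·p = 1/8 ≈ 0.125; existence CERTIFIED by the union bound.


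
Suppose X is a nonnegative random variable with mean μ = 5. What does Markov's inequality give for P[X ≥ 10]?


μ = E[X] = 5, a = 10.
Markov: P[X ≥ 10] ≤ μ/a = (5)/10 = 1/2.
Numerically: ≈ 0.50000.
(Since a = 10 > μ = 5.00000, the bound 1/2 is < 1 and informative.)

P[X ≥ 10] ≤ 1/2 ≈ 0.50000.


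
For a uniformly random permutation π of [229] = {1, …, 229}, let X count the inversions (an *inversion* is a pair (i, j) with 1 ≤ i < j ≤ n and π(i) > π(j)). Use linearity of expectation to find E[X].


Write X = Σ X_I over the C(229, 2) = 26106 pairs i < j, with X_I the indicator of one inversion.
There are 26106 indicators.
For each fixed pair i < j, the values π(i) and π(j) are two distinct elements of {1, …, 229} in uniformly random order; by symmetry P[π(i) > π(j)] = 1/2.
By linearity: E[X] = 26106 · (1/2) = C(229, 2) · (1/2) = 26106/2 = 13053 ≈ 13053.00000.

E[X] = 13053 = 13053.00000.


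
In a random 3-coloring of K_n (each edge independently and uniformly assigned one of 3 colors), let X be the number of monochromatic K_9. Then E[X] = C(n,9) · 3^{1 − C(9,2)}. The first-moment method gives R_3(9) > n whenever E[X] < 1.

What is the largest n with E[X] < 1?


We need C(n, 9) · 3^{1 − 36} < 1, i.e. C(n, 9) < 3^{36 − 1} = 50031545098999707.
Check values of n near the boundary:
  n = 295: C(295, 9) = 41221140106119260; 41221140106119260 < 50031545098999707? YES
  n = 296: C(296, 9) = 42513789098994080; 42513789098994080 < 50031545098999707? YES
  n = 297: C(297, 9) = 43842345008337645; 43842345008337645 < 50031545098999707? YES
  n = 298: C(298, 9) = 45207677551849890; 45207677551849890 < 50031545098999707? YES
  n = 299: C(299, 9) = 46610674441390059; 46610674441390059 < 50031545098999707? YES
  n = 300: C(300, 9) = 48052241692154700; 48052241692154700 < 50031545098999707? YES
  n = 301: C(301, 9) = 49533303936090975; 49533303936090975 < 50031545098999707? YES
  n = 302: C(302, 9) = 51054804739588650; 51054804739588650 < 50031545098999707? NO
  n = 303: C(303, 9) = 52617706925494425; 52617706925494425 < 50031545098999707? NO
  n = 304: C(304, 9) = 54222992899492560; 54222992899492560 < 50031545098999707? NO
The largest n with C(n, 9) < 50031545098999707 is n = 301 (where E[X] = 16511101312030325/16677181699666569 ≈ 0.9900). Hence R_3(9) > 301, i.e. R_3(9) ≥ 302.

Largest n = 301; hence R_3(9) > 301.


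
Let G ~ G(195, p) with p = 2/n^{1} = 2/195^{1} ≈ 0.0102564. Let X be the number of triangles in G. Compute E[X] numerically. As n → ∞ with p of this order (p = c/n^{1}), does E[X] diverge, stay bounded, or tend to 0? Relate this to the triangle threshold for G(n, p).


Number of potential triangles: C(195, 3) = 1216865.
Each occurs with probability p³ ≈ (0.0102564)³ ≈ 1.07891232e-06.
By linearity: E[X] = C(195, 3)·p³ ≈ 1216865 · 1.07891232e-06 ≈ 1.312891.
Here α = 1, so p = 2/n is exactly at the triangle threshold p ~ 1/n. Asymptotically E[X] → c³/6 = 2³/6 = 4/3 ≈ 1.333333, a bounded constant. In this regime the triangle count is asymptotically Poisson(c³/6).

E[X] ≈ 1.312891; in regime p = Θ(1/n^{1}) E[X] stays bounded (at the triangle threshold p ~ 1/n).


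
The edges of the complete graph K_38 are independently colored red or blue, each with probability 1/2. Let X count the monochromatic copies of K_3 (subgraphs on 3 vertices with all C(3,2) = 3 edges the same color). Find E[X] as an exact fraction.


Let X = Σ_S X_S over the C(38, 3) = 8436 subsets S of size 3, where X_S = 1 if the K_3 on S is monochromatic.
For a fixed S, the K_3 on S has C(3, 2) = 3 edges. P[all 3 edges red] = (1/2)^3, and likewise for blue, so P[monochromatic] = 2·(1/2)^3 = 2^{1 − 3} = 1/4.
By linearity: E[X] = C(38, 3) · 2^{1 − 3} = 8436 · 1/4 = 2109.
Numerically: E[X] ≈ 2109.000.

E[X] = C(38,3)·2^(1−C(3,2)) = 2109 ≈ 2109.000.


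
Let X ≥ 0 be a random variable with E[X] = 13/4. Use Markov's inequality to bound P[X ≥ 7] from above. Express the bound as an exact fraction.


μ = E[X] = 13/4, a = 7.
Markov: P[X ≥ 7] ≤ μ/a = (13/4)/7 = 13/28.
Numerically: ≈ 0.464286.
(Since a = 7 > μ = 3.250000, the bound 13/28 is < 1 and informative.)

P[X ≥ 7] ≤ 13/28 ≈ 0.464286.


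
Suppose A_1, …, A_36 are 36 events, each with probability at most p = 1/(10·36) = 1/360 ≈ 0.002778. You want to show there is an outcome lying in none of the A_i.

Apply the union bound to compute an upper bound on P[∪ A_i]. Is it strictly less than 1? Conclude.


Union bound: P[∪_{i=1}^{36} A_i] ≤ Σ_i P[A_i] ≤ 36·p = 36·(1/360) = 1/10.
Numerically: 1/10 ≈ 0.100000.
Is 1/10 < 1? YES.
Since P[∪ A_i] ≤ 1/10 < 1, the complement has P[∩ A_i^c] ≥ 1 − 1/10 = 9/10 > 0, so some outcome avoids every A_i.

36·p = 1/10 ≈ 0.100000; existence CERTIFIED by the union bound.


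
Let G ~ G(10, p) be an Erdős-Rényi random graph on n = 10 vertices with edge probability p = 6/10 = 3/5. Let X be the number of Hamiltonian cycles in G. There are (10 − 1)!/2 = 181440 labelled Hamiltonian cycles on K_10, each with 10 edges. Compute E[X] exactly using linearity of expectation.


K_10 has (10 − 1)!/2 = 181440 labelled Hamiltonian cycles.
For each such Hamiltonian cycle H, let X_H = 1 if all 10 edges of H are present in G. Then P[X_H = 1] = p^{10} = (3/5)^{10} = 59049/9765625.
By linearity of expectation: E[X] = Σ_H E[X_H] = 181440 · p^{10} = 181440 · 59049/9765625 = 2142770112/1953125.
Numerically: E[X] ≈ 1.1e+03.

E[X] = 181440 · (3/5)^{10} = 2142770112/1953125 ≈ 1.1e+03.


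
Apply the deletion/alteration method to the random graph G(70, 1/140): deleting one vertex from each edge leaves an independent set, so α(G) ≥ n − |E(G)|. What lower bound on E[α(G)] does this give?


E[|E(G)|] = C(70, 2)·p = 2415 · (1/140) = 69/4.
E[α(G)] ≥ n − E[|E(G)|] = 70 − 69/4 = 211/4.
Numerically: ≈ 52.750.
(This is only a lower bound; the true E[α(G)] may be larger.)

E[α(G)] ≥ 211/4 ≈ 52.750.


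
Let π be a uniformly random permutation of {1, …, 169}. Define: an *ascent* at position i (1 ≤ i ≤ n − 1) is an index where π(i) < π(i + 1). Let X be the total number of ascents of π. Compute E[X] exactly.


Write X = Σ X_I over i = 1, …, 168, with X_I the indicator of one ascent.
There are 168 indicators.
For each fixed i, the pair (π(i), π(i+1)) is a uniformly random ordered pair of distinct values from {1, …, 169}; by symmetry P[π(i) < π(i+1)] = 1/2.
By linearity: E[X] = 168 · (1/2) = (169 − 1) · (1/2) = 84 ≈ 84.0000.

E[X] = 84 = 84.0000.


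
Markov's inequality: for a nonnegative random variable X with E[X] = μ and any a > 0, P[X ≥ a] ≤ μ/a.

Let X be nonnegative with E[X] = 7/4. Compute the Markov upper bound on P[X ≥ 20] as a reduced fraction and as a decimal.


μ = E[X] = 7/4, a = 20.
Markov: P[X ≥ 20] ≤ μ/a = (7/4)/20 = 7/80.
Numerically: ≈ 0.087.
(Since a = 20 > μ = 1.750, the bound 7/80 is < 1 and informative.)

P[X ≥ 20] ≤ 7/80 ≈ 0.087.


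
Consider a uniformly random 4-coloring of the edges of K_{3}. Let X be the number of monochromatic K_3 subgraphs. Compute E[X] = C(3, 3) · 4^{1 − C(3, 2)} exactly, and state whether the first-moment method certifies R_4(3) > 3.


E[X] = C(3, 3) · 4^{1 − 3} = 1 · 4^{−2} = 1/16.
As a reduced fraction: E[X] = 1/16 ≈ 0.0625000.
Is E[X] < 1? YES.
Since E[X] < 1, there exists a 4-coloring of K_{3} with no monochromatic K_3; hence R_4(3) > 3.

E[X] = 1/16 ≈ 0.0625000; E[X] < 1, so R_4(3) > 3.


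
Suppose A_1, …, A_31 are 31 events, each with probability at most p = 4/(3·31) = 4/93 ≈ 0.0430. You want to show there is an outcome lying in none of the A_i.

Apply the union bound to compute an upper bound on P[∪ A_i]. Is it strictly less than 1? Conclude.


Union bound: P[∪_{i=1}^{31} A_i] ≤ Σ_i P[A_i] ≤ 31·p = 31·(4/93) = 4/3.
Numerically: 4/3 ≈ 1.3333.
Is 4/3 < 1? NO.
Since the bound 4/3 is ≥ 1, the union bound is uninformative here; it does NOT by itself certify existence.

31·p = 4/3 ≈ 1.3333; existence NOT certified by the union bound.


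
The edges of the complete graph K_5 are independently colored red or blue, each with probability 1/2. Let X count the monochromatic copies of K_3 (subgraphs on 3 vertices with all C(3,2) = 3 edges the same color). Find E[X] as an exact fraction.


Let X = Σ_S X_S over the C(5, 3) = 10 subsets S of size 3, where X_S = 1 if the K_3 on S is monochromatic.
For a fixed S, the K_3 on S has C(3, 2) = 3 edges. P[all 3 edges red] = (1/2)^3, and likewise for blue, so P[monochromatic] = 2·(1/2)^3 = 2^{1 − 3} = 1/4.
By linearity: E[X] = C(5, 3) · 2^{1 − 3} = 10 · 1/4 = 5/2.
Numerically: E[X] ≈ 2.5000.

E[X] = C(5,3)·2^(1−C(3,2)) = 5/2 ≈ 2.5000.


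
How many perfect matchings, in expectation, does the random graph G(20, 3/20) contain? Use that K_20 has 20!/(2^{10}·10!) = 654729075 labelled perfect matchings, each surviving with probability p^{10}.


K_20 has 20!/(2^{10}·10!) = 654729075 labelled perfect matchings.
For each such perfect matching H, let X_H = 1 if all 10 edges of H are present in G. Then P[X_H = 1] = p^{10} = (3/20)^{10} = 59049/10240000000000.
By linearity: E[X] = Σ_H E[X_H] = 654729075 · p^{10} = 654729075 · 59049/10240000000000 = 1546443885987/409600000000.
Numerically: E[X] ≈ 3.78.

E[X] = 654729075 · (3/20)^{10} = 1546443885987/409600000000 ≈ 3.78.


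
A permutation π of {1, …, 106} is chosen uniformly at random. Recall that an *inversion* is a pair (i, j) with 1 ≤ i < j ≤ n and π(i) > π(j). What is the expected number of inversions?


Write X = Σ X_I over the C(106, 2) = 5565 pairs i < j, with X_I the indicator of one inversion.
There are 5565 indicators.
For each fixed pair i < j, the values π(i) and π(j) are two distinct elements of {1, …, 106} in uniformly random order; by symmetry P[π(i) > π(j)] = 1/2.
By linearity: E[X] = 5565 · (1/2) = C(106, 2) · (1/2) = 5565/2 = 5565/2 ≈ 2782.500.

E[X] = 5565/2 = 2782.500.


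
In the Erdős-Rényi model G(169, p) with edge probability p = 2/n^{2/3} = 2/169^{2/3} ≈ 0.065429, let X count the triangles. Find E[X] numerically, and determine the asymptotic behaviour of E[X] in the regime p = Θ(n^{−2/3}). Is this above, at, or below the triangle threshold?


Number of potential triangles: C(169, 3) = 790244.
Each occurs with probability p³ ≈ (0.065429)³ ≈ 2.8010224e-04.
By linearity: E[X] = C(169, 3)·p³ ≈ 790244 · 2.8010224e-04 ≈ 221.34911.
Since α = 2/3 < 1, p = c/n^{2/3} ≫ 1/n is above the triangle threshold p ~ 1/n. Asymptotically E[X] ~ (c³/6)·n^{3(1−α)} = (2³/6)·n^{1} → ∞; triangles are abundant w.h.p.

E[X] ≈ 221.34911; in regime p = Θ(1/n^{2/3}) E[X] diverges (above the triangle threshold p ~ 1/n).


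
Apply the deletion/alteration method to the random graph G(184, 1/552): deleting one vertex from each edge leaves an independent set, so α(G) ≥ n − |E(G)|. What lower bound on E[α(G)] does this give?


E[|E(G)|] = C(184, 2)·p = 16836 · (1/552) = 61/2.
E[α(G)] ≥ n − E[|E(G)|] = 184 − 61/2 = 307/2.
Numerically: ≈ 153.500.
(This is only a lower bound; the true E[α(G)] may be larger.)

E[α(G)] ≥ 307/2 ≈ 153.500.


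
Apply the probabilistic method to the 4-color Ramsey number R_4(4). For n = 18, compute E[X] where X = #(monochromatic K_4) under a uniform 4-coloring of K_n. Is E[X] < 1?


E[X] = C(18, 4) · 4^{1 − 6} = 3060 · 4^{−5} = 3060/1024.
As a reduced fraction: E[X] = 765/256 ≈ 2.988.
Is E[X] < 1? NO.
Since E[X] ≥ 1, the first-moment bound is inconclusive at n = 18; it does NOT by itself certify R_4(4) > 18.

E[X] = 765/256 ≈ 2.988; E[X] ≥ 1; first-moment method inconclusive here.


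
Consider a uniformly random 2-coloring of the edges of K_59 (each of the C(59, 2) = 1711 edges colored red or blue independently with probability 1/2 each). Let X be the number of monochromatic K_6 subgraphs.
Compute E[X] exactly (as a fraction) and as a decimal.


Let X = Σ_S X_S over the C(59, 6) = 45057474 subsets S of size 6, where X_S = 1 if the K_6 on S is monochromatic.
For a fixed S, the K_6 on S has C(6, 2) = 15 edges. P[all 15 edges red] = (1/2)^15, and likewise for blue, so P[monochromatic] = 2·(1/2)^15 = 2^{1 − 15} = 1/16384.
By linearity: E[X] = C(59, 6) · 2^{1 − 15} = 45057474 · 1/16384 = 22528737/8192.
Numerically: E[X] ≈ 2750.090.

E[X] = C(59,6)·2^(1−C(6,2)) = 22528737/8192 ≈ 2750.090.


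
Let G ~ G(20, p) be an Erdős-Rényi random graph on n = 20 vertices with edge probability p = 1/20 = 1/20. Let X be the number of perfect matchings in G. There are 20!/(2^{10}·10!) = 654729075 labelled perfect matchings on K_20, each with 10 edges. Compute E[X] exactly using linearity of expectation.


K_20 has 20!/(2^{10}·10!) = 654729075 labelled perfect matchings.
For each such perfect matching H, let X_H = 1 if all 10 edges of H are present in G. Then P[X_H = 1] = p^{10} = (1/20)^{10} = 1/10240000000000.
Summing the indicators: E[X] = Σ_H E[X_H] = 654729075 · p^{10} = 654729075 · 1/10240000000000 = 26189163/409600000000.
Numerically: E[X] ≈ 6.394e-05.

E[X] = 654729075 · (1/20)^{10} = 26189163/409600000000 ≈ 6.394e-05.


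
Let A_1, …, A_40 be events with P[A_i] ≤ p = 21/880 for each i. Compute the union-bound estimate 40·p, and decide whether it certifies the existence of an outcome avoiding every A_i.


Union bound: P[∪_{i=1}^{40} A_i] ≤ Σ_i P[A_i] ≤ 40·p = 40·(21/880) = 21/22.
Numerically: 21/22 ≈ 0.9545455.
Is 21/22 < 1? YES.
Since P[∪ A_i] ≤ 21/22 < 1, the complement has P[∩ A_i^c] ≥ 1 − 21/22 = 1/22 > 0, so some outcome avoids every A_i.

40·p = 21/22 ≈ 0.9545455; existence CERTIFIED by the union bound.
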